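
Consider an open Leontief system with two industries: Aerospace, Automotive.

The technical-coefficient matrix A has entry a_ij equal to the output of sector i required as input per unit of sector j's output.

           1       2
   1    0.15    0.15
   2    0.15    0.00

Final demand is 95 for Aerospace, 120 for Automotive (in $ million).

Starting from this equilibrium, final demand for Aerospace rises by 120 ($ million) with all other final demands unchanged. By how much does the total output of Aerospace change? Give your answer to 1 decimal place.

I − A =
  [   0.85    -0.15]
  [  -0.15     1.00]
det(I−A) = (0.85)(1.00) − (-0.15)(-0.15) = 0.8275
adj(I−A) = [[1.00, 0.15], [0.15, 0.85]]
(I − A)⁻¹ = adj(I−A) / det(I−A) ≈
  [   1.2085     0.1813]
  [   0.1813     1.0272]
Δx = (I − A)⁻¹ Δd with Δd having +120 in the Aerospace component and 0 elsewhere.
So Δx_1 = L_11 · (+120), where L_11 = adj(I−A)_11 / det(I−A) = 1.00 / 0.8275.
Δx_1 = 1.00 × (+120) / 0.8275 = 120.00 / 0.8275 ≈ 145.0.

Δx_1 = 145.0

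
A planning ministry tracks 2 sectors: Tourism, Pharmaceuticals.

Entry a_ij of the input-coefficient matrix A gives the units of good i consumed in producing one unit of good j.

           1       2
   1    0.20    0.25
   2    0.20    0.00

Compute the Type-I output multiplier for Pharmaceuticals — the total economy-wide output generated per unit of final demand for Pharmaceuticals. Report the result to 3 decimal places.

I − A =
  [   0.80    -0.25]
  [  -0.20     1.00]
det(I−A) = (0.80)(1.00) − (-0.25)(-0.20) = 0.7500
adj(I−A) = [[1.00, 0.25], [0.20, 0.80]]
(I − A)⁻¹ = adj(I−A) / det(I−A) ≈
  [   1.3333     0.3333]
  [   0.2667     1.0667]
The output multiplier for sector j is the column-j sum of the Leontief inverse (I − A)⁻¹ = adj(I−A) / det(I−A).
Column 2 of adj(I−A): (0.25, 0.80); det(I−A) = 0.7500.
m_2 = (0.25 + 0.80) / 0.7500 = 1.05 / 0.7500 = 1.400.

m_2 = 1.400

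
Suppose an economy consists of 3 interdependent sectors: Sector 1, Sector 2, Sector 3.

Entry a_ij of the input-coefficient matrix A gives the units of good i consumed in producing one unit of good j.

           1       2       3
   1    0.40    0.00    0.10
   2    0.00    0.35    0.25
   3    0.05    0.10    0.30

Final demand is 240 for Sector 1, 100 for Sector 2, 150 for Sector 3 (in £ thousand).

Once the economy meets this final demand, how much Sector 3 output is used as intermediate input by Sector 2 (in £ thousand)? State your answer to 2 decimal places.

z_32 = 26.30

I − A =
  [   0.60     0.00    -0.10]
  [   0.00     0.65    -0.25]
  [  -0.05    -0.10     0.70]
Cofactors of I−A, C_ij = (−1)^(i+j)·(minor ij) (rows/columns in the sector order above):
  C_11 = (0.65)(0.70) − (-0.25)(-0.10) = 0.4300
  C_12 = −[(0.00)(0.70) − (-0.25)(-0.05)] = 0.0125
  C_13 = (0.00)(-0.10) − (0.65)(-0.05) = 0.0325
  C_21 = −[(0.00)(0.70) − (-0.10)(-0.10)] = 0.0100
  C_22 = (0.60)(0.70) − (-0.10)(-0.05) = 0.4150
  C_23 = −[(0.60)(-0.10) − (0.00)(-0.05)] = 0.0600
  C_31 = (0.00)(-0.25) − (-0.10)(0.65) = 0.0650
  C_32 = −[(0.60)(-0.25) − (-0.10)(0.00)] = 0.1500
  C_33 = (0.60)(0.65) − (0.00)(0.00) = 0.3900
det(I−A) = Σ_j (I−A)_1j·C_1j = (0.60)(0.4300) + (0.00)(0.0125) + (-0.10)(0.0325) = 0.25475
adj(I−A) = Cᵀ =
  [ 0.4300   0.0100   0.0650]
  [ 0.0125   0.4150   0.1500]
  [ 0.0325   0.0600   0.3900]
(I − A)⁻¹ = adj(I−A) / det(I−A) ≈
  [   1.6879     0.0393     0.2552]
  [   0.0491     1.6290     0.5888]
  [   0.1276     0.2355     1.5309]
First solve x = (I − A)⁻¹ d = adj(I−A)·d / det(I−A); in particular x_2 = (0.0125·240 + 0.4150·100 + 0.1500·150) / 0.25475 = 67.00 / 0.25475 ≈ 263.0029.
Intermediate flow from 3 to 2: z_32 = a_32 · x_2 = 0.10 × 67.00 / 0.25475 = 6.70 / 0.25475 ≈ 26.30.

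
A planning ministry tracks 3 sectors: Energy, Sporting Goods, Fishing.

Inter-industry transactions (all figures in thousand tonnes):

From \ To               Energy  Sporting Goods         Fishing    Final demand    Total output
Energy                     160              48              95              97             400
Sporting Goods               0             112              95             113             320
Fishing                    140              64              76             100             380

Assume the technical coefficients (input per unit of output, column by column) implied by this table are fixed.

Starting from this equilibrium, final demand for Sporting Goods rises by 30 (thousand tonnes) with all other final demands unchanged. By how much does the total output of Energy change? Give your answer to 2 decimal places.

Δx_1 = 24.06

Technical coefficients a_ij = z_ij / X_j:
  a_11 = 160/400 = 0.40, a_21 = 0/400 = 0.00, a_31 = 140/400 = 0.35
  a_12 = 48/320 = 0.15, a_22 = 112/320 = 0.35, a_32 = 64/320 = 0.20
  a_13 = 95/380 = 0.25, a_23 = 95/380 = 0.25, a_33 = 76/380 = 0.20
I − A =
  [   0.60    -0.15    -0.25]
  [   0.00     0.65    -0.25]
  [  -0.35    -0.20     0.80]
Cofactors of I−A, C_ij = (−1)^(i+j)·(minor ij) (rows/columns in the sector order above):
  C_11 = (0.65)(0.80) − (-0.25)(-0.20) = 0.4700
  C_12 = −[(0.00)(0.80) − (-0.25)(-0.35)] = 0.0875
  C_13 = (0.00)(-0.20) − (0.65)(-0.35) = 0.2275
  C_21 = −[(-0.15)(0.80) − (-0.25)(-0.20)] = 0.1700
  C_22 = (0.60)(0.80) − (-0.25)(-0.35) = 0.3925
  C_23 = −[(0.60)(-0.20) − (-0.15)(-0.35)] = 0.1725
  C_31 = (-0.15)(-0.25) − (-0.25)(0.65) = 0.2000
  C_32 = −[(0.60)(-0.25) − (-0.25)(0.00)] = 0.1500
  C_33 = (0.60)(0.65) − (-0.15)(0.00) = 0.3900
det(I−A) = Σ_j (I−A)_1j·C_1j = (0.60)(0.4700) + (-0.15)(0.0875) + (-0.25)(0.2275) = 0.2120
adj(I−A) = Cᵀ =
  [ 0.4700   0.1700   0.2000]
  [ 0.0875   0.3925   0.1500]
  [ 0.2275   0.1725   0.3900]
(I − A)⁻¹ = adj(I−A) / det(I−A) ≈
  [   2.2170     0.8019     0.9434]
  [   0.4127     1.8514     0.7075]
  [   1.0731     0.8137     1.8396]
Δx = (I − A)⁻¹ Δd with Δd having +30 in the Sporting Goods component and 0 elsewhere.
So Δx_1 = L_12 · (+30), where L_12 = adj(I−A)_12 / det(I−A) = 0.1700 / 0.2120.
Δx_1 = 0.1700 × (+30) / 0.2120 = 5.10 / 0.2120 ≈ 24.06.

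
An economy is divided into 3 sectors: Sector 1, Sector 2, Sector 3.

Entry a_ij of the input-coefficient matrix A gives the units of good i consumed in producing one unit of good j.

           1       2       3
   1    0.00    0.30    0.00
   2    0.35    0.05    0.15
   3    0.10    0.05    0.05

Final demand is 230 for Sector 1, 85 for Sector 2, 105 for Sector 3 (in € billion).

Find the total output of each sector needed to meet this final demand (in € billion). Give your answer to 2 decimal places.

x_1 = 296.93, x_2 = 223.11, x_3 = 153.53

I − A =
  [   1.00    -0.30     0.00]
  [  -0.35     0.95    -0.15]
  [  -0.10    -0.05     0.95]
Cofactors of I−A, C_ij = (−1)^(i+j)·(minor ij) (rows/columns in the sector order above):
  C_11 = (0.95)(0.95) − (-0.15)(-0.05) = 0.8950
  C_12 = −[(-0.35)(0.95) − (-0.15)(-0.10)] = 0.3475
  C_13 = (-0.35)(-0.05) − (0.95)(-0.10) = 0.1125
  C_21 = −[(-0.30)(0.95) − (0.00)(-0.05)] = 0.2850
  C_22 = (1.00)(0.95) − (0.00)(-0.10) = 0.9500
  C_23 = −[(1.00)(-0.05) − (-0.30)(-0.10)] = 0.0800
  C_31 = (-0.30)(-0.15) − (0.00)(0.95) = 0.0450
  C_32 = −[(1.00)(-0.15) − (0.00)(-0.35)] = 0.1500
  C_33 = (1.00)(0.95) − (-0.30)(-0.35) = 0.8450
det(I−A) = Σ_j (I−A)_1j·C_1j = (1.00)(0.8950) + (-0.30)(0.3475) + (0.00)(0.1125) = 0.79075
adj(I−A) = Cᵀ =
  [ 0.8950   0.2850   0.0450]
  [ 0.3475   0.9500   0.1500]
  [ 0.1125   0.0800   0.8450]
(I − A)⁻¹ = adj(I−A) / det(I−A) ≈
  [   1.1318     0.3604     0.0569]
  [   0.4395     1.2014     0.1897]
  [   0.1423     0.1012     1.0686]
x = (I − A)⁻¹ d = adj(I−A)·d / det(I−A), with det(I−A) = 0.79075:
  x_1 = (0.8950·230 + 0.2850·85 + 0.0450·105) / 0.79075 = 234.80 / 0.79075 ≈ 296.93
  x_2 = (0.3475·230 + 0.9500·85 + 0.1500·105) / 0.79075 = 176.425 / 0.79075 ≈ 223.11
  x_3 = (0.1125·230 + 0.0800·85 + 0.8450·105) / 0.79075 = 121.40 / 0.79075 ≈ 153.53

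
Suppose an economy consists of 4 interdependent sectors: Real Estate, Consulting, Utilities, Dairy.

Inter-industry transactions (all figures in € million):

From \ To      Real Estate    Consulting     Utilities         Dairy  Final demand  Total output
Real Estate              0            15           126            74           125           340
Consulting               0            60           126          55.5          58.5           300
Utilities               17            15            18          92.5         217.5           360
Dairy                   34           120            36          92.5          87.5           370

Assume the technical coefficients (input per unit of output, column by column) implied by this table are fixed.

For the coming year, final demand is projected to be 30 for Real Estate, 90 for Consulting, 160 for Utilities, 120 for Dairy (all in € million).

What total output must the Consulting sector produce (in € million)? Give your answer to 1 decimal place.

Technical coefficients a_ij = z_ij / X_j:
  a_11 = 0/340 = 0.00, a_21 = 0/340 = 0.00, a_31 = 17/340 = 0.05, a_41 = 34/340 = 0.10
  a_12 = 15/300 = 0.05, a_22 = 60/300 = 0.20, a_32 = 15/300 = 0.05, a_42 = 120/300 = 0.40
  a_13 = 126/360 = 0.35, a_23 = 126/360 = 0.35, a_33 = 18/360 = 0.05, a_43 = 36/360 = 0.10
  a_14 = 74/370 = 0.20, a_24 = 55.5/370 = 0.15, a_34 = 92.5/370 = 0.25, a_44 = 92.5/370 = 0.25
I − A =
  [   1.00    -0.05    -0.35    -0.20]
  [   0.00     0.80    -0.35    -0.15]
  [  -0.05    -0.05     0.95    -0.25]
  [  -0.10    -0.40    -0.10     0.75]
Compute the cofactors C_ij = (−1)^(i+j)·(3×3 minor ij) of I−A; the adjugate is their transpose:
adj(I−A) = Cᵀ =
  [ 0.444125   0.159500   0.246875   0.232625]
  [ 0.036875   0.645625   0.275750   0.230875]
  [ 0.047750   0.143625   0.523250   0.215875]
  [ 0.085250   0.384750   0.249750   0.727625]
det(I−A) = Σ_j (I−A)_1j·C_1j = (1.00)(0.444125) + (-0.05)(0.036875) + (-0.35)(0.047750) + (-0.20)(0.085250) = 0.40851875
(I − A)⁻¹ = adj(I−A) / det(I−A) ≈
  [   1.0872     0.3904     0.6043     0.5694]
  [   0.0903     1.5804     0.6750     0.5652]
  [   0.1169     0.3516     1.2808     0.5284]
  [   0.2087     0.9418     0.6114     1.7811]
x = (I − A)⁻¹ d = adj(I−A)·d / det(I−A), with det(I−A) = 0.40851875:
  x_1 = (0.444125·30 + 0.159500·90 + 0.246875·160 + 0.232625·120) / 0.40851875 = 95.09375 / 0.40851875 ≈ 232.8
  x_2 = (0.036875·30 + 0.645625·90 + 0.275750·160 + 0.230875·120) / 0.40851875 = 131.0375 / 0.40851875 ≈ 320.8
  x_3 = (0.047750·30 + 0.143625·90 + 0.523250·160 + 0.215875·120) / 0.40851875 = 123.98375 / 0.40851875 ≈ 303.5
  x_4 = (0.085250·30 + 0.384750·90 + 0.249750·160 + 0.727625·120) / 0.40851875 = 164.46 / 0.40851875 ≈ 402.6

x_2 = 320.8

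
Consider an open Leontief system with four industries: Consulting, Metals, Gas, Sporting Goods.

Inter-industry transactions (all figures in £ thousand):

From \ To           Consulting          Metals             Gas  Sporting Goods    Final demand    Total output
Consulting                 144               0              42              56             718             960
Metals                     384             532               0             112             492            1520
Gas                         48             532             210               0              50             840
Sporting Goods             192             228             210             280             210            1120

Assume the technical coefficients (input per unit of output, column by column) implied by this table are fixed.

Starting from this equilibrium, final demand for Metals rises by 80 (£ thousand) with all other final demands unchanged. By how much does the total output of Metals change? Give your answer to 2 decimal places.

Technical coefficients a_ij = z_ij / X_j:
  a_CC = 144/960 = 0.15, a_MC = 384/960 = 0.40, a_GC = 48/960 = 0.05, a_SC = 192/960 = 0.20
  a_CM = 0/1520 = 0.00, a_MM = 532/1520 = 0.35, a_GM = 532/1520 = 0.35, a_SM = 228/1520 = 0.15
  a_CG = 42/840 = 0.05, a_MG = 0/840 = 0.00, a_GG = 210/840 = 0.25, a_SG = 210/840 = 0.25
  a_CS = 56/1120 = 0.05, a_MS = 112/1120 = 0.10, a_GS = 0/1120 = 0.00, a_SS = 280/1120 = 0.25
I − A =
  [   0.85     0.00    -0.05    -0.05]
  [  -0.40     0.65     0.00    -0.10]
  [  -0.05    -0.35     0.75     0.00]
  [  -0.20    -0.15    -0.25     0.75]
Compute the cofactors C_ij = (−1)^(i+j)·(3×3 minor ij) of I−A; the adjugate is their transpose:
adj(I−A) = Cᵀ =
  [ 0.345625   0.023125   0.031750   0.026125]
  [ 0.241250   0.468125   0.042250   0.078500]
  [ 0.135625   0.220000   0.392125   0.038375]
  [ 0.185625   0.173125   0.147625   0.405750]
det(I−A) = Σ_j (I−A)_1j·C_1j = (0.85)(0.345625) + (0.00)(0.241250) + (-0.05)(0.135625) + (-0.05)(0.185625) = 0.27771875
(I − A)⁻¹ = adj(I−A) / det(I−A) ≈
  [   1.2445     0.0833     0.1143     0.0941]
  [   0.8687     1.6856     0.1521     0.2827]
  [   0.4884     0.7922     1.4120     0.1382]
  [   0.6684     0.6234     0.5316     1.4610]
Δx = (I − A)⁻¹ Δd with Δd having +80 in the Metals component and 0 elsewhere.
So Δx_M = L_MM · (+80), where L_MM = adj(I−A)_MM / det(I−A) = 0.468125 / 0.27771875.
Δx_M = 0.468125 × (+80) / 0.27771875 = 37.45 / 0.27771875 ≈ 134.85.

Δx_M = 134.85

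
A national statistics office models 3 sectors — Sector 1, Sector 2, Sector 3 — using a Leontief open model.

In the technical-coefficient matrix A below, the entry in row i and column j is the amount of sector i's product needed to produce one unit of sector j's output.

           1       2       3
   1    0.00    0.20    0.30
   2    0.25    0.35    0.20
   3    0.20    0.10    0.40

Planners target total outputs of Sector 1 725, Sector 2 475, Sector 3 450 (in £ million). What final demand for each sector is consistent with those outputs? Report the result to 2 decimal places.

I − A =
  [   1.00    -0.20    -0.30]
  [  -0.25     0.65    -0.20]
  [  -0.20    -0.10     0.60]
d = (I − A) x:
  d_1 = (+1.00)·725 + (-0.20)·475 + (-0.30)·450 = 495.00
  d_2 = (-0.25)·725 + (+0.65)·475 + (-0.20)·450 = 37.50
  d_3 = (-0.20)·725 + (-0.10)·475 + (+0.60)·450 = 77.50

d_1 = 495.00, d_2 = 37.50, d_3 = 77.50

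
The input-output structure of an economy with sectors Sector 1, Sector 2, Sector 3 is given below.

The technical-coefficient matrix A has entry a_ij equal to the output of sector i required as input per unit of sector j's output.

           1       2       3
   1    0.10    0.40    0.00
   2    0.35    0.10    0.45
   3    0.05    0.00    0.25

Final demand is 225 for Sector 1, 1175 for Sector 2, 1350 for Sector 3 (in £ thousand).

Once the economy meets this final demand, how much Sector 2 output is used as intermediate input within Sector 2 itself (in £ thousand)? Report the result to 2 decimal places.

z_22 = 284.50

I − A =
  [   0.90    -0.40     0.00]
  [  -0.35     0.90    -0.45]
  [  -0.05     0.00     0.75]
Cofactors of I−A, C_ij = (−1)^(i+j)·(minor ij) (rows/columns in the sector order above):
  C_11 = (0.90)(0.75) − (-0.45)(0.00) = 0.6750
  C_12 = −[(-0.35)(0.75) − (-0.45)(-0.05)] = 0.2850
  C_13 = (-0.35)(0.00) − (0.90)(-0.05) = 0.0450
  C_21 = −[(-0.40)(0.75) − (0.00)(0.00)] = 0.3000
  C_22 = (0.90)(0.75) − (0.00)(-0.05) = 0.6750
  C_23 = −[(0.90)(0.00) − (-0.40)(-0.05)] = 0.0200
  C_31 = (-0.40)(-0.45) − (0.00)(0.90) = 0.1800
  C_32 = −[(0.90)(-0.45) − (0.00)(-0.35)] = 0.4050
  C_33 = (0.90)(0.90) − (-0.40)(-0.35) = 0.6700
det(I−A) = Σ_j (I−A)_1j·C_1j = (0.90)(0.6750) + (-0.40)(0.2850) + (0.00)(0.0450) = 0.4935
adj(I−A) = Cᵀ =
  [ 0.6750   0.3000   0.1800]
  [ 0.2850   0.6750   0.4050]
  [ 0.0450   0.0200   0.6700]
(I − A)⁻¹ = adj(I−A) / det(I−A) ≈
  [   1.3678     0.6079     0.3647]
  [   0.5775     1.3678     0.8207]
  [   0.0912     0.0405     1.3576]
First solve x = (I − A)⁻¹ d = adj(I−A)·d / det(I−A); in particular x_2 = (0.2850·225 + 0.6750·1175 + 0.4050·1350) / 0.4935 = 1404.00 / 0.4935 ≈ 2844.9848.
Intermediate flow from 2 to 2: z_22 = a_22 · x_2 = 0.10 × 1404.00 / 0.4935 = 140.40 / 0.4935 ≈ 284.50.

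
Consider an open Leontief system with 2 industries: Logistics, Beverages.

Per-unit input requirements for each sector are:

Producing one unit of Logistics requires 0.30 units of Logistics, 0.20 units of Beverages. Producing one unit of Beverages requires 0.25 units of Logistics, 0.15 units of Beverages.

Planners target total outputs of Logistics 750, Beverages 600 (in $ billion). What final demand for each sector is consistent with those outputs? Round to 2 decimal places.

d_L = 375.00, d_B = 360.00

I − A =
  [   0.70    -0.25]
  [  -0.20     0.85]
d = (I − A) x:
  d_L = (+0.70)·750 + (-0.25)·600 = 375.00
  d_B = (-0.20)·750 + (+0.85)·600 = 360.00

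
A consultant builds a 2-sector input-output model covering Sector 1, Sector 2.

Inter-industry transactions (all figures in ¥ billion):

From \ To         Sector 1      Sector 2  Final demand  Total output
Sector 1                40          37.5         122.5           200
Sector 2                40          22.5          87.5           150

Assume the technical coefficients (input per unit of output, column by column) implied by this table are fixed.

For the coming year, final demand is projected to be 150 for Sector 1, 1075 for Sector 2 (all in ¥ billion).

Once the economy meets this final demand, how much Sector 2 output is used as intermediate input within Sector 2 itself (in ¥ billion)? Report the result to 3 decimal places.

Technical coefficients a_ij = z_ij / X_j:
  a_11 = 40/200 = 0.20, a_21 = 40/200 = 0.20
  a_12 = 37.5/150 = 0.25, a_22 = 22.5/150 = 0.15
I − A =
  [   0.80    -0.25]
  [  -0.20     0.85]
det(I−A) = (0.80)(0.85) − (-0.25)(-0.20) = 0.6300
adj(I−A) = [[0.85, 0.25], [0.20, 0.80]]
(I − A)⁻¹ = adj(I−A) / det(I−A) ≈
  [   1.3492     0.3968]
  [   0.3175     1.2698]
First solve x = (I − A)⁻¹ d = adj(I−A)·d / det(I−A); in particular x_2 = (0.20·150 + 0.80·1075) / 0.6300 = 890.00 / 0.6300 ≈ 1412.69841.
Intermediate flow from 2 to 2: z_22 = a_22 · x_2 = 0.15 × 890.00 / 0.6300 = 133.50 / 0.6300 ≈ 211.905.

z_22 = 211.905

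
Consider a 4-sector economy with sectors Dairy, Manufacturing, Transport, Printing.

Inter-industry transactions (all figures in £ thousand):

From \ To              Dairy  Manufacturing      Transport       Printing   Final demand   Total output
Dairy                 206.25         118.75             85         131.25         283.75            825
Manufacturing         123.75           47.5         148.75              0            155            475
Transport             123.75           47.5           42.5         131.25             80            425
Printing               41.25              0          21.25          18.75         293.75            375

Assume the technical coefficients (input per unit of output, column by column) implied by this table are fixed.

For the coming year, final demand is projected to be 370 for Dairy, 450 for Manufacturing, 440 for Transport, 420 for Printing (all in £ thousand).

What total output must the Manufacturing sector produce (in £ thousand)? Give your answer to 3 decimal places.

Technical coefficients a_ij = z_ij / X_j:
  a_11 = 206.25/825 = 0.25, a_21 = 123.75/825 = 0.15, a_31 = 123.75/825 = 0.15, a_41 = 41.25/825 = 0.05
  a_12 = 118.75/475 = 0.25, a_22 = 47.5/475 = 0.10, a_32 = 47.5/475 = 0.10, a_42 = 0/475 = 0.00
  a_13 = 85/425 = 0.20, a_23 = 148.75/425 = 0.35, a_33 = 42.5/425 = 0.10, a_43 = 21.25/425 = 0.05
  a_14 = 131.25/375 = 0.35, a_24 = 0/375 = 0.00, a_34 = 131.25/375 = 0.35, a_44 = 18.75/375 = 0.05
I − A =
  [   0.75    -0.25    -0.20    -0.35]
  [  -0.15     0.90    -0.35     0.00]
  [  -0.15    -0.10     0.90    -0.35]
  [  -0.05     0.00    -0.05     0.95]
Compute the cofactors C_ij = (−1)^(i+j)·(3×3 minor ij) of I−A; the adjugate is their transpose:
adj(I−A) = Cᵀ =
  [ 0.720500   0.230125   0.269875   0.364875]
  [ 0.181625   0.577750   0.274375   0.168000]
  [ 0.158250   0.109500   0.589875   0.275625]
  [ 0.046250   0.017875   0.045250   0.504375]
det(I−A) = Σ_j (I−A)_1j·C_1j = (0.75)(0.720500) + (-0.25)(0.181625) + (-0.20)(0.158250) + (-0.35)(0.046250) = 0.44713125
(I − A)⁻¹ = adj(I−A) / det(I−A) ≈
  [   1.6114     0.5147     0.6036     0.8160]
  [   0.4062     1.2921     0.6136     0.3757]
  [   0.3539     0.2449     1.3192     0.6164]
  [   0.1034     0.0400     0.1012     1.1280]
x = (I − A)⁻¹ d = adj(I−A)·d / det(I−A), with det(I−A) = 0.44713125:
  x_1 = (0.720500·370 + 0.230125·450 + 0.269875·440 + 0.364875·420) / 0.44713125 = 642.13375 / 0.44713125 ≈ 1436.119
  x_2 = (0.181625·370 + 0.577750·450 + 0.274375·440 + 0.168000·420) / 0.44713125 = 518.47375 / 0.44713125 ≈ 1159.556
  x_3 = (0.158250·370 + 0.109500·450 + 0.589875·440 + 0.275625·420) / 0.44713125 = 483.135 / 0.44713125 ≈ 1080.522
  x_4 = (0.046250·370 + 0.017875·450 + 0.045250·440 + 0.504375·420) / 0.44713125 = 256.90375 / 0.44713125 ≈ 574.560

x_2 = 1159.556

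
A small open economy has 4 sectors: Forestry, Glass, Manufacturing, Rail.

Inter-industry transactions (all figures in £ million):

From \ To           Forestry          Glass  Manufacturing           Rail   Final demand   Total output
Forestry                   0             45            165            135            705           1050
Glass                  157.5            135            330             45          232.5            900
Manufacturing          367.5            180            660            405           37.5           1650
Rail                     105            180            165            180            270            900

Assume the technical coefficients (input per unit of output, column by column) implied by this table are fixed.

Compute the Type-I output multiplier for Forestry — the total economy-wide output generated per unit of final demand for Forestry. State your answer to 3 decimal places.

m_F = 3.374

Technical coefficients a_ij = z_ij / X_j:
  a_FF = 0/1050 = 0.00, a_GF = 157.5/1050 = 0.15, a_MF = 367.5/1050 = 0.35, a_RF = 105/1050 = 0.10
  a_FG = 45/900 = 0.05, a_GG = 135/900 = 0.15, a_MG = 180/900 = 0.20, a_RG = 180/900 = 0.20
  a_FM = 165/1650 = 0.10, a_GM = 330/1650 = 0.20, a_MM = 660/1650 = 0.40, a_RM = 165/1650 = 0.10
  a_FR = 135/900 = 0.15, a_GR = 45/900 = 0.05, a_MR = 405/900 = 0.45, a_RR = 180/900 = 0.20
I − A =
  [   1.00    -0.05    -0.10    -0.15]
  [  -0.15     0.85    -0.20    -0.05]
  [  -0.35    -0.20     0.60    -0.45]
  [  -0.10    -0.20    -0.10     0.80]
Compute the cofactors C_ij = (−1)^(i+j)·(3×3 minor ij) of I−A; the adjugate is their transpose:
adj(I−A) = Cᵀ =
  [ 0.312750   0.067750   0.094000   0.115750]
  [ 0.135000   0.388250   0.176750   0.149000]
  [ 0.311250   0.273750   0.646500   0.439125]
  [ 0.111750   0.139750   0.136750   0.429250]
det(I−A) = Σ_j (I−A)_1j·C_1j = (1.00)(0.312750) + (-0.05)(0.135000) + (-0.10)(0.311250) + (-0.15)(0.111750) = 0.2581125
(I − A)⁻¹ = adj(I−A) / det(I−A) ≈
  [   1.2117     0.2625     0.3642     0.4484]
  [   0.5230     1.5042     0.6848     0.5773]
  [   1.2059     1.0606     2.5047     1.7013]
  [   0.4330     0.5414     0.5298     1.6630]
The output multiplier for sector j is the column-j sum of the Leontief inverse (I − A)⁻¹ = adj(I−A) / det(I−A).
Column F of adj(I−A): (0.312750, 0.135000, 0.311250, 0.111750); det(I−A) = 0.2581125.
m_F = (0.312750 + 0.135000 + 0.311250 + 0.111750) / 0.2581125 = 0.87075 / 0.2581125 ≈ 3.374.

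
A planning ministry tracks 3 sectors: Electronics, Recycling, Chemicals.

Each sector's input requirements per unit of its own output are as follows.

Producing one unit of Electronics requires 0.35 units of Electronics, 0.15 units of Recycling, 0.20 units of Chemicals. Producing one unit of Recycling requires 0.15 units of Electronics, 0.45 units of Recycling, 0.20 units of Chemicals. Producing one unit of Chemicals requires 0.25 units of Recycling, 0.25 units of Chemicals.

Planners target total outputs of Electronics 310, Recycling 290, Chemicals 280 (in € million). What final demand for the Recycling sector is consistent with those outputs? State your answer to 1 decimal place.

I − A =
  [   0.65    -0.15     0.00]
  [  -0.15     0.55    -0.25]
  [  -0.20    -0.20     0.75]
d = (I − A) x:
  d_1 = (+0.65)·310 + (-0.15)·290 + (+0.00)·280 = 158.0
  d_2 = (-0.15)·310 + (+0.55)·290 + (-0.25)·280 = 43.0
  d_3 = (-0.20)·310 + (-0.20)·290 + (+0.75)·280 = 90.0

d_2 = 43.0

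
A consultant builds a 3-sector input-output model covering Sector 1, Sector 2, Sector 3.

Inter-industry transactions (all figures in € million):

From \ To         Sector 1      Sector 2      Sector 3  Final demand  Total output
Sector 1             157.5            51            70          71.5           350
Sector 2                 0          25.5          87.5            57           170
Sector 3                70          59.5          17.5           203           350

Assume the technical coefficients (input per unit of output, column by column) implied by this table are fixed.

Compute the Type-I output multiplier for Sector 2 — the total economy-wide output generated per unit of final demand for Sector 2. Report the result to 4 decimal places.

Technical coefficients a_ij = z_ij / X_j:
  a_11 = 157.5/350 = 0.45, a_21 = 0/350 = 0.00, a_31 = 70/350 = 0.20
  a_12 = 51/170 = 0.30, a_22 = 25.5/170 = 0.15, a_32 = 59.5/170 = 0.35
  a_13 = 70/350 = 0.20, a_23 = 87.5/350 = 0.25, a_33 = 17.5/350 = 0.05
I − A =
  [   0.55    -0.30    -0.20]
  [   0.00     0.85    -0.25]
  [  -0.20    -0.35     0.95]
Cofactors of I−A, C_ij = (−1)^(i+j)·(minor ij) (rows/columns in the sector order above):
  C_11 = (0.85)(0.95) − (-0.25)(-0.35) = 0.7200
  C_12 = −[(0.00)(0.95) − (-0.25)(-0.20)] = 0.0500
  C_13 = (0.00)(-0.35) − (0.85)(-0.20) = 0.1700
  C_21 = −[(-0.30)(0.95) − (-0.20)(-0.35)] = 0.3550
  C_22 = (0.55)(0.95) − (-0.20)(-0.20) = 0.4825
  C_23 = −[(0.55)(-0.35) − (-0.30)(-0.20)] = 0.2525
  C_31 = (-0.30)(-0.25) − (-0.20)(0.85) = 0.2450
  C_32 = −[(0.55)(-0.25) − (-0.20)(0.00)] = 0.1375
  C_33 = (0.55)(0.85) − (-0.30)(0.00) = 0.4675
det(I−A) = Σ_j (I−A)_1j·C_1j = (0.55)(0.7200) + (-0.30)(0.0500) + (-0.20)(0.1700) = 0.3470
adj(I−A) = Cᵀ =
  [ 0.7200   0.3550   0.2450]
  [ 0.0500   0.4825   0.1375]
  [ 0.1700   0.2525   0.4675]
(I − A)⁻¹ = adj(I−A) / det(I−A) ≈
  [   2.07493     1.02305     0.70605]
  [   0.14409     1.39049     0.39625]
  [   0.48991     0.72767     1.34726]
The output multiplier for sector j is the column-j sum of the Leontief inverse (I − A)⁻¹ = adj(I−A) / det(I−A).
Column 2 of adj(I−A): (0.3550, 0.4825, 0.2525); det(I−A) = 0.3470.
m_2 = (0.3550 + 0.4825 + 0.2525) / 0.3470 = 1.09 / 0.3470 ≈ 3.1412.

m_2 = 3.1412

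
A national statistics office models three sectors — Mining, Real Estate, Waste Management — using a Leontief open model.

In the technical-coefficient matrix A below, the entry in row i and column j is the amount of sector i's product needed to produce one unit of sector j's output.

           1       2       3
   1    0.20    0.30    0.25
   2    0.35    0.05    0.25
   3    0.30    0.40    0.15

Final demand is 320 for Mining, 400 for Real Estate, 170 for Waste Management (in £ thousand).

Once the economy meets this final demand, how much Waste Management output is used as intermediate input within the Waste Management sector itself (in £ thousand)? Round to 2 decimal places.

I − A =
  [   0.80    -0.30    -0.25]
  [  -0.35     0.95    -0.25]
  [  -0.30    -0.40     0.85]
Cofactors of I−A, C_ij = (−1)^(i+j)·(minor ij) (rows/columns in the sector order above):
  C_11 = (0.95)(0.85) − (-0.25)(-0.40) = 0.7075
  C_12 = −[(-0.35)(0.85) − (-0.25)(-0.30)] = 0.3725
  C_13 = (-0.35)(-0.40) − (0.95)(-0.30) = 0.4250
  C_21 = −[(-0.30)(0.85) − (-0.25)(-0.40)] = 0.3550
  C_22 = (0.80)(0.85) − (-0.25)(-0.30) = 0.6050
  C_23 = −[(0.80)(-0.40) − (-0.30)(-0.30)] = 0.4100
  C_31 = (-0.30)(-0.25) − (-0.25)(0.95) = 0.3125
  C_32 = −[(0.80)(-0.25) − (-0.25)(-0.35)] = 0.2875
  C_33 = (0.80)(0.95) − (-0.30)(-0.35) = 0.6550
det(I−A) = Σ_j (I−A)_1j·C_1j = (0.80)(0.7075) + (-0.30)(0.3725) + (-0.25)(0.4250) = 0.3480
adj(I−A) = Cᵀ =
  [ 0.7075   0.3550   0.3125]
  [ 0.3725   0.6050   0.2875]
  [ 0.4250   0.4100   0.6550]
(I − A)⁻¹ = adj(I−A) / det(I−A) ≈
  [   2.0330     1.0201     0.8980]
  [   1.0704     1.7385     0.8261]
  [   1.2213     1.1782     1.8822]
First solve x = (I − A)⁻¹ d = adj(I−A)·d / det(I−A); in particular x_3 = (0.4250·320 + 0.4100·400 + 0.6550·170) / 0.3480 = 411.35 / 0.3480 ≈ 1182.0402.
Intermediate flow from 3 to 3: z_33 = a_33 · x_3 = 0.15 × 411.35 / 0.3480 = 61.7025 / 0.3480 ≈ 177.31.

z_33 = 177.31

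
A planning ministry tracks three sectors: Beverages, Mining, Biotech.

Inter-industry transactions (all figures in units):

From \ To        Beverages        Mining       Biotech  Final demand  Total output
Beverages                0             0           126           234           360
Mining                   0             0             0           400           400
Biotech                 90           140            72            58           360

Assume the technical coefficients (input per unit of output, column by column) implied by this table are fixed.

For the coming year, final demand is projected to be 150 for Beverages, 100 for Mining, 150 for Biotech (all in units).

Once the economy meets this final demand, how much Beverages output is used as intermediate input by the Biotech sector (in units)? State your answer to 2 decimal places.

z_13 = 109.30

Technical coefficients a_ij = z_ij / X_j:
  a_11 = 0/360 = 0.00, a_21 = 0/360 = 0.00, a_31 = 90/360 = 0.25
  a_12 = 0/400 = 0.00, a_22 = 0/400 = 0.00, a_32 = 140/400 = 0.35
  a_13 = 126/360 = 0.35, a_23 = 0/360 = 0.00, a_33 = 72/360 = 0.20
I − A =
  [   1.00     0.00    -0.35]
  [   0.00     1.00     0.00]
  [  -0.25    -0.35     0.80]
Cofactors of I−A, C_ij = (−1)^(i+j)·(minor ij) (rows/columns in the sector order above):
  C_11 = (1.00)(0.80) − (0.00)(-0.35) = 0.8000
  C_12 = −[(0.00)(0.80) − (0.00)(-0.25)] = 0.0000
  C_13 = (0.00)(-0.35) − (1.00)(-0.25) = 0.2500
  C_21 = −[(0.00)(0.80) − (-0.35)(-0.35)] = 0.1225
  C_22 = (1.00)(0.80) − (-0.35)(-0.25) = 0.7125
  C_23 = −[(1.00)(-0.35) − (0.00)(-0.25)] = 0.3500
  C_31 = (0.00)(0.00) − (-0.35)(1.00) = 0.3500
  C_32 = −[(1.00)(0.00) − (-0.35)(0.00)] = 0.0000
  C_33 = (1.00)(1.00) − (0.00)(0.00) = 1.0000
det(I−A) = Σ_j (I−A)_1j·C_1j = (1.00)(0.8000) + (0.00)(0.0000) + (-0.35)(0.2500) = 0.7125
adj(I−A) = Cᵀ =
  [ 0.8000   0.1225   0.3500]
  [ 0.0000   0.7125   0.0000]
  [ 0.2500   0.3500   1.0000]
(I − A)⁻¹ = adj(I−A) / det(I−A) ≈
  [   1.1228     0.1719     0.4912]
  [   0.0000     1.0000     0.0000]
  [   0.3509     0.4912     1.4035]
First solve x = (I − A)⁻¹ d = adj(I−A)·d / det(I−A); in particular x_3 = (0.2500·150 + 0.3500·100 + 1.0000·150) / 0.7125 = 222.50 / 0.7125 ≈ 312.2807.
Intermediate flow from 1 to 3: z_13 = a_13 · x_3 = 0.35 × 222.50 / 0.7125 = 77.875 / 0.7125 ≈ 109.30.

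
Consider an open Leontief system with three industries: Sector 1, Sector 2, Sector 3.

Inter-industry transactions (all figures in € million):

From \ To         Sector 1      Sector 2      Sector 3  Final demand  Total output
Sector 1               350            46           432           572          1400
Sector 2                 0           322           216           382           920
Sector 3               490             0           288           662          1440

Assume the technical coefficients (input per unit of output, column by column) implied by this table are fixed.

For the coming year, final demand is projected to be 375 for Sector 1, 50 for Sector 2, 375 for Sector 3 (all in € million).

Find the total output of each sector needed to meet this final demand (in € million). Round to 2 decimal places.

Technical coefficients a_ij = z_ij / X_j:
  a_11 = 350/1400 = 0.25, a_21 = 0/1400 = 0.00, a_31 = 490/1400 = 0.35
  a_12 = 46/920 = 0.05, a_22 = 322/920 = 0.35, a_32 = 0/920 = 0.00
  a_13 = 432/1440 = 0.30, a_23 = 216/1440 = 0.15, a_33 = 288/1440 = 0.20
I − A =
  [   0.75    -0.05    -0.30]
  [   0.00     0.65    -0.15]
  [  -0.35     0.00     0.80]
Cofactors of I−A, C_ij = (−1)^(i+j)·(minor ij) (rows/columns in the sector order above):
  C_11 = (0.65)(0.80) − (-0.15)(0.00) = 0.5200
  C_12 = −[(0.00)(0.80) − (-0.15)(-0.35)] = 0.0525
  C_13 = (0.00)(0.00) − (0.65)(-0.35) = 0.2275
  C_21 = −[(-0.05)(0.80) − (-0.30)(0.00)] = 0.0400
  C_22 = (0.75)(0.80) − (-0.30)(-0.35) = 0.4950
  C_23 = −[(0.75)(0.00) − (-0.05)(-0.35)] = 0.0175
  C_31 = (-0.05)(-0.15) − (-0.30)(0.65) = 0.2025
  C_32 = −[(0.75)(-0.15) − (-0.30)(0.00)] = 0.1125
  C_33 = (0.75)(0.65) − (-0.05)(0.00) = 0.4875
det(I−A) = Σ_j (I−A)_1j·C_1j = (0.75)(0.5200) + (-0.05)(0.0525) + (-0.30)(0.2275) = 0.319125
adj(I−A) = Cᵀ =
  [ 0.5200   0.0400   0.2025]
  [ 0.0525   0.4950   0.1125]
  [ 0.2275   0.0175   0.4875]
(I − A)⁻¹ = adj(I−A) / det(I−A) ≈
  [   1.6295     0.1253     0.6345]
  [   0.1645     1.5511     0.3525]
  [   0.7129     0.0548     1.5276]
x = (I − A)⁻¹ d = adj(I−A)·d / det(I−A), with det(I−A) = 0.319125:
  x_1 = (0.5200·375 + 0.0400·50 + 0.2025·375) / 0.319125 = 272.9375 / 0.319125 ≈ 855.27
  x_2 = (0.0525·375 + 0.4950·50 + 0.1125·375) / 0.319125 = 86.625 / 0.319125 ≈ 271.45
  x_3 = (0.2275·375 + 0.0175·50 + 0.4875·375) / 0.319125 = 269.00 / 0.319125 ≈ 842.93

x_1 = 855.27, x_2 = 271.45, x_3 = 842.93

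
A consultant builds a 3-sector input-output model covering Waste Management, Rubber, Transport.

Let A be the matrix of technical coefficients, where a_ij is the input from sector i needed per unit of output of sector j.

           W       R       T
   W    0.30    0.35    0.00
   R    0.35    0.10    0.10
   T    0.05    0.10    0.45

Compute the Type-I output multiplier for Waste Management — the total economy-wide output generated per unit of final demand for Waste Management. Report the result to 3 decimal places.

I − A =
  [   0.70    -0.35     0.00]
  [  -0.35     0.90    -0.10]
  [  -0.05    -0.10     0.55]
Cofactors of I−A, C_ij = (−1)^(i+j)·(minor ij) (rows/columns in the sector order above):
  C_11 = (0.90)(0.55) − (-0.10)(-0.10) = 0.4850
  C_12 = −[(-0.35)(0.55) − (-0.10)(-0.05)] = 0.1975
  C_13 = (-0.35)(-0.10) − (0.90)(-0.05) = 0.0800
  C_21 = −[(-0.35)(0.55) − (0.00)(-0.10)] = 0.1925
  C_22 = (0.70)(0.55) − (0.00)(-0.05) = 0.3850
  C_23 = −[(0.70)(-0.10) − (-0.35)(-0.05)] = 0.0875
  C_31 = (-0.35)(-0.10) − (0.00)(0.90) = 0.0350
  C_32 = −[(0.70)(-0.10) − (0.00)(-0.35)] = 0.0700
  C_33 = (0.70)(0.90) − (-0.35)(-0.35) = 0.5075
det(I−A) = Σ_j (I−A)_1j·C_1j = (0.70)(0.4850) + (-0.35)(0.1975) + (0.00)(0.0800) = 0.270375
adj(I−A) = Cᵀ =
  [ 0.4850   0.1925   0.0350]
  [ 0.1975   0.3850   0.0700]
  [ 0.0800   0.0875   0.5075]
(I − A)⁻¹ = adj(I−A) / det(I−A) ≈
  [   1.7938     0.7120     0.1294]
  [   0.7305     1.4239     0.2589]
  [   0.2959     0.3236     1.8770]
The output multiplier for sector j is the column-j sum of the Leontief inverse (I − A)⁻¹ = adj(I−A) / det(I−A).
Column W of adj(I−A): (0.4850, 0.1975, 0.0800); det(I−A) = 0.270375.
m_W = (0.4850 + 0.1975 + 0.0800) / 0.270375 = 0.7625 / 0.270375 ≈ 2.820.

m_W = 2.820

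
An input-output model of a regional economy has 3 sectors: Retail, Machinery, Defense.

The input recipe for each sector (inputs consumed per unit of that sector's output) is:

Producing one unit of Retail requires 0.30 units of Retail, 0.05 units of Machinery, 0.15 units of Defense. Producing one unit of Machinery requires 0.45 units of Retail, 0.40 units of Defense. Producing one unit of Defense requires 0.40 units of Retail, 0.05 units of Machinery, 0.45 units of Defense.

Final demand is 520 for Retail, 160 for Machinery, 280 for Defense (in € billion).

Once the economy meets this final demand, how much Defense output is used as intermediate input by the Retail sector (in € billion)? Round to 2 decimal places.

z_31 = 239.74

I − A =
  [   0.70    -0.45    -0.40]
  [  -0.05     1.00    -0.05]
  [  -0.15    -0.40     0.55]
Cofactors of I−A, C_ij = (−1)^(i+j)·(minor ij) (rows/columns in the sector order above):
  C_11 = (1.00)(0.55) − (-0.05)(-0.40) = 0.5300
  C_12 = −[(-0.05)(0.55) − (-0.05)(-0.15)] = 0.0350
  C_13 = (-0.05)(-0.40) − (1.00)(-0.15) = 0.1700
  C_21 = −[(-0.45)(0.55) − (-0.40)(-0.40)] = 0.4075
  C_22 = (0.70)(0.55) − (-0.40)(-0.15) = 0.3250
  C_23 = −[(0.70)(-0.40) − (-0.45)(-0.15)] = 0.3475
  C_31 = (-0.45)(-0.05) − (-0.40)(1.00) = 0.4225
  C_32 = −[(0.70)(-0.05) − (-0.40)(-0.05)] = 0.0550
  C_33 = (0.70)(1.00) − (-0.45)(-0.05) = 0.6775
det(I−A) = Σ_j (I−A)_1j·C_1j = (0.70)(0.5300) + (-0.45)(0.0350) + (-0.40)(0.1700) = 0.28725
adj(I−A) = Cᵀ =
  [ 0.5300   0.4075   0.4225]
  [ 0.0350   0.3250   0.0550]
  [ 0.1700   0.3475   0.6775]
(I − A)⁻¹ = adj(I−A) / det(I−A) ≈
  [   1.8451     1.4186     1.4708]
  [   0.1218     1.1314     0.1915]
  [   0.5918     1.2097     2.3586]
First solve x = (I − A)⁻¹ d = adj(I−A)·d / det(I−A); in particular x_1 = (0.5300·520 + 0.4075·160 + 0.4225·280) / 0.28725 = 459.10 / 0.28725 ≈ 1598.2594.
Intermediate flow from 3 to 1: z_31 = a_31 · x_1 = 0.15 × 459.10 / 0.28725 = 68.865 / 0.28725 ≈ 239.74.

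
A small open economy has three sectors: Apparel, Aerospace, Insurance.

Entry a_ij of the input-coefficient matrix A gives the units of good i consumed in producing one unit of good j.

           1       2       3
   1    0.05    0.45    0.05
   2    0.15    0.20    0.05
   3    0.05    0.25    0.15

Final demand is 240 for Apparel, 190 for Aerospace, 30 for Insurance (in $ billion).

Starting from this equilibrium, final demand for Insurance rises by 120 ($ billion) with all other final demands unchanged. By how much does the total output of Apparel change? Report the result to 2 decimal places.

Δx_1 = 13.12

I − A =
  [   0.95    -0.45    -0.05]
  [  -0.15     0.80    -0.05]
  [  -0.05    -0.25     0.85]
Cofactors of I−A, C_ij = (−1)^(i+j)·(minor ij) (rows/columns in the sector order above):
  C_11 = (0.80)(0.85) − (-0.05)(-0.25) = 0.6675
  C_12 = −[(-0.15)(0.85) − (-0.05)(-0.05)] = 0.1300
  C_13 = (-0.15)(-0.25) − (0.80)(-0.05) = 0.0775
  C_21 = −[(-0.45)(0.85) − (-0.05)(-0.25)] = 0.3950
  C_22 = (0.95)(0.85) − (-0.05)(-0.05) = 0.8050
  C_23 = −[(0.95)(-0.25) − (-0.45)(-0.05)] = 0.2600
  C_31 = (-0.45)(-0.05) − (-0.05)(0.80) = 0.0625
  C_32 = −[(0.95)(-0.05) − (-0.05)(-0.15)] = 0.0550
  C_33 = (0.95)(0.80) − (-0.45)(-0.15) = 0.6925
det(I−A) = Σ_j (I−A)_1j·C_1j = (0.95)(0.6675) + (-0.45)(0.1300) + (-0.05)(0.0775) = 0.57175
adj(I−A) = Cᵀ =
  [ 0.6675   0.3950   0.0625]
  [ 0.1300   0.8050   0.0550]
  [ 0.0775   0.2600   0.6925]
(I − A)⁻¹ = adj(I−A) / det(I−A) ≈
  [   1.1675     0.6909     0.1093]
  [   0.2274     1.4080     0.0962]
  [   0.1355     0.4547     1.2112]
Δx = (I − A)⁻¹ Δd with Δd having +120 in the Insurance component and 0 elsewhere.
So Δx_1 = L_13 · (+120), where L_13 = adj(I−A)_13 / det(I−A) = 0.0625 / 0.57175.
Δx_1 = 0.0625 × (+120) / 0.57175 = 7.50 / 0.57175 ≈ 13.12.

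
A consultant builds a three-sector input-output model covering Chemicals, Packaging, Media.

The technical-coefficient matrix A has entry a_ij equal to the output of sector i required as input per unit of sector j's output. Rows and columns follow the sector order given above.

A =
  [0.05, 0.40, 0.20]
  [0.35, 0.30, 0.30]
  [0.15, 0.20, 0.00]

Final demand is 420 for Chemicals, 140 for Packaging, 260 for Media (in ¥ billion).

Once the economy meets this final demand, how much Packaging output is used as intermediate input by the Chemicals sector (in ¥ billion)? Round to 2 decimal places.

z_PC = 335.66

I − A =
  [   0.95    -0.40    -0.20]
  [  -0.35     0.70    -0.30]
  [  -0.15    -0.20     1.00]
Cofactors of I−A, C_ij = (−1)^(i+j)·(minor ij) (rows/columns in the sector order above):
  C_11 = (0.70)(1.00) − (-0.30)(-0.20) = 0.6400
  C_12 = −[(-0.35)(1.00) − (-0.30)(-0.15)] = 0.3950
  C_13 = (-0.35)(-0.20) − (0.70)(-0.15) = 0.1750
  C_21 = −[(-0.40)(1.00) − (-0.20)(-0.20)] = 0.4400
  C_22 = (0.95)(1.00) − (-0.20)(-0.15) = 0.9200
  C_23 = −[(0.95)(-0.20) − (-0.40)(-0.15)] = 0.2500
  C_31 = (-0.40)(-0.30) − (-0.20)(0.70) = 0.2600
  C_32 = −[(0.95)(-0.30) − (-0.20)(-0.35)] = 0.3550
  C_33 = (0.95)(0.70) − (-0.40)(-0.35) = 0.5250
det(I−A) = Σ_j (I−A)_1j·C_1j = (0.95)(0.6400) + (-0.40)(0.3950) + (-0.20)(0.1750) = 0.4150
adj(I−A) = Cᵀ =
  [ 0.6400   0.4400   0.2600]
  [ 0.3950   0.9200   0.3550]
  [ 0.1750   0.2500   0.5250]
(I − A)⁻¹ = adj(I−A) / det(I−A) ≈
  [   1.5422     1.0602     0.6265]
  [   0.9518     2.2169     0.8554]
  [   0.4217     0.6024     1.2651]
First solve x = (I − A)⁻¹ d = adj(I−A)·d / det(I−A); in particular x_C = (0.6400·420 + 0.4400·140 + 0.2600·260) / 0.4150 = 398.00 / 0.4150 ≈ 959.0361.
Intermediate flow from P to C: z_PC = a_PC · x_C = 0.35 × 398.00 / 0.4150 = 139.30 / 0.4150 ≈ 335.66.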